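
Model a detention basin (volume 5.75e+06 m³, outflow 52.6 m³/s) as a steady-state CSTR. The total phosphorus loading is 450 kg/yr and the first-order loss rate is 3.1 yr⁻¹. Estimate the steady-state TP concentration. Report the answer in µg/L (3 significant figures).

Outflow Q = 52.6 m³/s × 3.156e+07 s/yr = 1.66e+09 m³/yr.
Steady-state CSTR mass balance: W = Q·C + k·V·C, so C = W/(Q + kV).
Q + kV = 1.66e+09 + 3.1·5.75e+06 = 1.678e+09 m³/yr.
C = 450/1.678e+09 = 2.682e-07 kg/m³ = 0.0002682 mg/L = 0.2682 µg/L.

0.268 µg/L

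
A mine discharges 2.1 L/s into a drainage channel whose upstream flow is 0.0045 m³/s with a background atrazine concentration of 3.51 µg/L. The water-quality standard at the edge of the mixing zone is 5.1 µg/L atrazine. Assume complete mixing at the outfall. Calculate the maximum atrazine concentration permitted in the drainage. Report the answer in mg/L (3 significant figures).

0.00851 mg/L

2.1 L/s = 0.0021 m³/s.
3.51 µg/L = 0.00351 mg/L.
5.1 µg/L = 0.0051 mg/L.
Mass balance: 0.0051·0.0066 = 0.0021·Cₑ + 0.0045·0.00351.
Cₑ = (3.366e-05 − 1.579e-05) / 0.0021 = 0.008507 mg/L.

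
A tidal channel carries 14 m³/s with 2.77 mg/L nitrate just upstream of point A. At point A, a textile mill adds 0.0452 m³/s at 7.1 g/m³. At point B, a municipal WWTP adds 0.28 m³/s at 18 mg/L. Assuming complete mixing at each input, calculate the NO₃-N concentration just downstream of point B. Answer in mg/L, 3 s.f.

3.08 mg/L

After input A: C = (14·2.77 + 0.0452·7.1) / 14.05 = 2.784 mg/L.
After input B: C = (14.05·2.784 + 0.28·18) / 14.33 = 3.081 mg/L.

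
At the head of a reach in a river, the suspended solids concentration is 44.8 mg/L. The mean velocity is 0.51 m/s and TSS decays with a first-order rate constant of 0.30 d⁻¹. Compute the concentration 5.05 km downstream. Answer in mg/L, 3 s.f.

43.3 mg/L

Travel time t = 5.05 km / 0.51 m/s = 5050/0.51 = 9902 s = 0.1146 d.
First-order decay: C = 44.8·exp(−0.30·0.1146) = 44.8·0.9662 = 43.29 mg/L.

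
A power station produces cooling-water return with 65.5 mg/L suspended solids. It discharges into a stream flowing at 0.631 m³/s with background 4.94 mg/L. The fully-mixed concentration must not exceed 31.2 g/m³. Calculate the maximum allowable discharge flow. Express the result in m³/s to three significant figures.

Mass balance at complete mixing: C_std·(Q_w + Q_r) = Q_w·C_e + Q_r·C_b.
Rearranging, Q_w = Q_r·(C_std − C_b)/(C_e − C_std) = 0.631·(31.2 − 4.94) / (65.5 − 31.2) = 0.4831 m³/s.

0.483 m³/s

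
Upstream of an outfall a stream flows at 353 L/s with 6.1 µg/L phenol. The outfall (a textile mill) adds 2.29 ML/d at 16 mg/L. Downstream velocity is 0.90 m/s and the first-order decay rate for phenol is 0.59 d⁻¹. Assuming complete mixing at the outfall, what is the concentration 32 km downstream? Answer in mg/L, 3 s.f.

2.29 ML/d = 0.0265 m³/s.
353 L/s = 0.353 m³/s.
6.1 µg/L = 0.0061 mg/L.
After complete mixing, C₀ = (0.0265·16 + 0.353·0.0061) / 0.3795 = 1.123 mg/L.
Travel time t = 3.2e+04 m / 0.90 m/s = 3.556e+04 s = 0.4115 d.
C = 1.123·exp(−0.59·0.4115) = 1.123·0.7844 = 0.881 mg/L.

0.881 mg/L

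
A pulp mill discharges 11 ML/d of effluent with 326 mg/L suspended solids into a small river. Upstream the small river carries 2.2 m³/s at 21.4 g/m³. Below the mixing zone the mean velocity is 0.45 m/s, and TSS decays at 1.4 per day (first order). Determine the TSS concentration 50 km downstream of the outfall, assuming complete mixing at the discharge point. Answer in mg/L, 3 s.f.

11 ML/d = 0.1273 m³/s.
After complete mixing, C₀ = (0.1273·326 + 2.2·21.4) / 2.327 = 38.06 mg/L.
Travel time t = 5e+04 m / 0.45 m/s = 1.111e+05 s = 1.286 d.
C = 38.06·exp(−1.4·1.286) = 38.06·0.1652 = 6.289 mg/L.

6.29 mg/L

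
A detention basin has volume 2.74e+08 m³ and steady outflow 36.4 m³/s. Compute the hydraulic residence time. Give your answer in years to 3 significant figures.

0.239 yr

Q = 36.4 m³/s × 3.156e+07 s/yr = 1.149e+09 m³/yr.
Hydraulic residence time τ = V/Q = 2.74e+08/1.149e+09 = 0.2385 yr.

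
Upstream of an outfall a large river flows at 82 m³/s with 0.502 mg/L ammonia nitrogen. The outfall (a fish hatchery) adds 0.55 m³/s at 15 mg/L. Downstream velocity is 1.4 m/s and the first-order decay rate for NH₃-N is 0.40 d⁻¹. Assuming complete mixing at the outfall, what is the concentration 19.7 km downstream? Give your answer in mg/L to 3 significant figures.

After complete mixing, C₀ = (0.55·15 + 82·0.502) / 82.55 = 0.5986 mg/L.
Travel time t = 1.97e+04 m / 1.4 m/s = 1.407e+04 s = 0.1629 d.
C = 0.5986·exp(−0.40·0.1629) = 0.5986·0.9369 = 0.5608 mg/L.

0.561 mg/L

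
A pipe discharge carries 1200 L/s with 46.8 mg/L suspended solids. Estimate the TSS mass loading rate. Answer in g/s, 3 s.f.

56.2 g/s

1200 L/s = 1.2 m³/s.
Mass flux = Q·C = 1.2 m³/s × 46.8 g/m³ = 56.16 g/s.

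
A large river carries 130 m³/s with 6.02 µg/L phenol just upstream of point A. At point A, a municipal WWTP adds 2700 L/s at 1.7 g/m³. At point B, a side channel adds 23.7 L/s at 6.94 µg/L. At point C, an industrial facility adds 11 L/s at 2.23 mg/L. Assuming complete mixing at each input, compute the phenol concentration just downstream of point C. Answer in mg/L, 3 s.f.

0.0407 mg/L

6.02 µg/L = 0.00602 mg/L.
2700 L/s = 2.7 m³/s.
After input A: C = (130·0.00602 + 2.7·1.7) / 132.7 = 0.04049 mg/L.
23.7 L/s = 0.0237 m³/s.
6.94 µg/L = 0.00694 mg/L.
After input B: C = (132.7·0.04049 + 0.0237·0.00694) / 132.7 = 0.04048 mg/L.
11 L/s = 0.011 m³/s.
After input C: C = (132.7·0.04048 + 0.011·2.23) / 132.7 = 0.04066 mg/L.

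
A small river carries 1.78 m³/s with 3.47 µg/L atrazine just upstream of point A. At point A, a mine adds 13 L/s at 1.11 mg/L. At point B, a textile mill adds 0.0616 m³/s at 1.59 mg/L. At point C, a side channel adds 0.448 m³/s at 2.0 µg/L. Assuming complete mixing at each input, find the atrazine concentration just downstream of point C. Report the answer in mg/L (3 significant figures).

0.0519 mg/L

3.47 µg/L = 0.00347 mg/L.
13 L/s = 0.013 m³/s.
After input A: C = (1.78·0.00347 + 0.013·1.11) / 1.793 = 0.01149 mg/L.
After input B: C = (1.793·0.01149 + 0.0616·1.59) / 1.855 = 0.06392 mg/L.
2.0 µg/L = 0.002 mg/L.
After input C: C = (1.855·0.06392 + 0.448·0.002) / 2.303 = 0.05187 mg/L.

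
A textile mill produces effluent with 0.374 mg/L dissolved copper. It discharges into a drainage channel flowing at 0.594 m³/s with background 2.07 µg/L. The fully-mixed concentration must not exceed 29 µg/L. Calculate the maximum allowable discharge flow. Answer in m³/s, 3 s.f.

0.0464 m³/s

2.07 µg/L = 0.00207 mg/L.
29 µg/L = 0.029 mg/L.
Mass balance at complete mixing: C_std·(Q_w + Q_r) = Q_w·C_e + Q_r·C_b.
Rearranging, Q_w = Q_r·(C_std − C_b)/(C_e − C_std) = 0.594·(0.029 − 0.00207) / (0.374 − 0.029) = 0.04637 m³/s.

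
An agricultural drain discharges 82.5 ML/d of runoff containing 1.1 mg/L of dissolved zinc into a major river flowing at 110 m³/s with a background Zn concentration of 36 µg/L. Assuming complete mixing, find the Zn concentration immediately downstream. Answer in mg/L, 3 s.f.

0.0452 mg/L

82.5 ML/d = 0.9549 m³/s.
36 µg/L = 0.036 mg/L.
Conservation of mass across the mixing zone: C = (0.9549·1.1 + 110·0.036) / (0.9549 + 110) = 5.01/111 = 0.04516 mg/L.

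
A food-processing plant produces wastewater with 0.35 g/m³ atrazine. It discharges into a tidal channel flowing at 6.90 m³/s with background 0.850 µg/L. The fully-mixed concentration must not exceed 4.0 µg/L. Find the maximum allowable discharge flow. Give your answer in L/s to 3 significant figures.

0.850 µg/L = 0.00085 mg/L.
4.0 µg/L = 0.004 mg/L.
Mass balance at complete mixing: C_std·(Q_w + Q_r) = Q_w·C_e + Q_r·C_b.
Rearranging, Q_w = Q_r·(C_std − C_b)/(C_e − C_std) = 6.90·(0.004 − 0.00085) / (0.35 − 0.004) = 0.06282 m³/s.
= 62.82 L/s.

62.8 L/s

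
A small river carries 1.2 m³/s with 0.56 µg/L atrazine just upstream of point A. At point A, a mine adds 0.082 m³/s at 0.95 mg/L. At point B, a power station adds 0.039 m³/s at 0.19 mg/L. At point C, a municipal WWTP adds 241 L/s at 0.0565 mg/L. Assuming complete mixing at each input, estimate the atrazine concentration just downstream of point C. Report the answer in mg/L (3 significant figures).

0.56 µg/L = 0.00056 mg/L.
After input A: C = (1.2·0.00056 + 0.082·0.95) / 1.282 = 0.06129 mg/L.
After input B: C = (1.282·0.06129 + 0.039·0.19) / 1.321 = 0.06509 mg/L.
241 L/s = 0.241 m³/s.
After input C: C = (1.321·0.06509 + 0.241·0.0565) / 1.562 = 0.06376 mg/L.

0.0638 mg/L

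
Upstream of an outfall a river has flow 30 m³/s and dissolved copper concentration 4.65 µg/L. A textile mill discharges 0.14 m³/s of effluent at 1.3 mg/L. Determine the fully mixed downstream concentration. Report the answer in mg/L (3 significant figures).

0.0107 mg/L

4.65 µg/L = 0.00465 mg/L.
Conservation of mass across the mixing zone: C = (0.14·1.3 + 30·0.00465) / (0.14 + 30) = 0.3215/30.14 = 0.01067 mg/L.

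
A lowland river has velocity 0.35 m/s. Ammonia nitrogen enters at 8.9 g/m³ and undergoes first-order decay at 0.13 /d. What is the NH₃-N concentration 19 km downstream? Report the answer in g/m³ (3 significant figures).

8.20 g/m³

Travel time t = 19 km / 0.35 m/s = 1.9e+04/0.35 = 5.429e+04 s = 0.6283 d.
First-order decay: C = 8.9·exp(−0.13·0.6283) = 8.9·0.9216 = 8.202 g/m³.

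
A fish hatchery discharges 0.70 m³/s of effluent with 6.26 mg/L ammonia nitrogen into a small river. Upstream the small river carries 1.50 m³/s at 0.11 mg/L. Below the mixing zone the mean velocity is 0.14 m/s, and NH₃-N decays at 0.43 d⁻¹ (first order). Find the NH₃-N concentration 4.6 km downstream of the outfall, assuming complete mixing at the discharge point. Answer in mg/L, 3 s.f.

1.76 mg/L

After complete mixing, C₀ = (0.7·6.26 + 1.5·0.11) / 2.2 = 2.067 mg/L.
Travel time t = 4600 m / 0.14 m/s = 3.286e+04 s = 0.3803 d.
C = 2.067·exp(−0.43·0.3803) = 2.067·0.8491 = 1.755 mg/L.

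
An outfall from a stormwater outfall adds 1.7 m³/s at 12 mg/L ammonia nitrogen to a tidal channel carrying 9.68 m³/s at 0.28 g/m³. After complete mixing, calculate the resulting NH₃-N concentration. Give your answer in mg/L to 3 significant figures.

Conservation of mass across the mixing zone: C = (1.7·12 + 9.68·0.28) / (1.7 + 9.68) = 23.11/11.38 = 2.031 mg/L.

2.03 mg/L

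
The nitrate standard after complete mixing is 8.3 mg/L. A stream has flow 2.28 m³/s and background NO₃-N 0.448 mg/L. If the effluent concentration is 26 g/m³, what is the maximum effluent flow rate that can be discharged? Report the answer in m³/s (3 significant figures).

Mass balance at complete mixing: C_std·(Q_w + Q_r) = Q_w·C_e + Q_r·C_b.
Rearranging, Q_w = Q_r·(C_std − C_b)/(C_e − C_std) = 2.28·(8.3 − 0.448) / (26 − 8.3) = 1.011 m³/s.

1.01 m³/s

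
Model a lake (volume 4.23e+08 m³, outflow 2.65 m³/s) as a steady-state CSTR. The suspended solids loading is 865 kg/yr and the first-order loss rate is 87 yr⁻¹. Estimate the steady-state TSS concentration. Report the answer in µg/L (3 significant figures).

Outflow Q = 2.65 m³/s × 3.156e+07 s/yr = 8.363e+07 m³/yr.
Steady-state CSTR mass balance: W = Q·C + k·V·C, so C = W/(Q + kV).
Q + kV = 8.363e+07 + 87·4.23e+08 = 3.688e+10 m³/yr.
C = 865/3.688e+10 = 2.345e-08 kg/m³ = 2.345e-05 mg/L = 0.02345 µg/L.

0.0235 µg/L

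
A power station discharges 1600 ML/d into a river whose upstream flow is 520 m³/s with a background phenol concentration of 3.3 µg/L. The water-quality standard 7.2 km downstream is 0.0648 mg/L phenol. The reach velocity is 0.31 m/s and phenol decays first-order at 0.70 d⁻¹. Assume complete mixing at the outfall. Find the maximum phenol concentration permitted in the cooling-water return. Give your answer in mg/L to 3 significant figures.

2.18 mg/L

1600 ML/d = 18.52 m³/s.
3.3 µg/L = 0.0033 mg/L.
Travel time to the compliance point: t = 7200/0.31 = 2.323e+04 s = 0.2688 d; decay factor exp(−0.70·0.2688) = 0.8285.
So the concentration just after mixing may be at most 0.0648/0.8285 = 0.07822 mg/L.
Mass balance: 0.07822·538.5 = 18.52·Cₑ + 520·0.0033.
Cₑ = (42.12 − 1.716) / 18.52 = 2.182 mg/L.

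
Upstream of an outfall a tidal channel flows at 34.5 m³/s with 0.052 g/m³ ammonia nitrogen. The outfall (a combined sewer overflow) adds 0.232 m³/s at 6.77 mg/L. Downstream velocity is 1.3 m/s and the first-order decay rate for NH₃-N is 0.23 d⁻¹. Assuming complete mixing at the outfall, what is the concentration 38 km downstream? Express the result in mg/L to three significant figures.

After complete mixing, C₀ = (0.232·6.77 + 34.5·0.052) / 34.73 = 0.09687 mg/L.
Travel time t = 3.8e+04 m / 1.3 m/s = 2.923e+04 s = 0.3383 d.
C = 0.09687·exp(−0.23·0.3383) = 0.09687·0.9251 = 0.08962 mg/L.

0.0896 mg/L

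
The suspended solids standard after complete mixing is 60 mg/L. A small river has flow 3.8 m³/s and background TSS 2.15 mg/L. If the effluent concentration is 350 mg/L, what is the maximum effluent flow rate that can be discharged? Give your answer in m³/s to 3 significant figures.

0.758 m³/s

Mass balance at complete mixing: C_std·(Q_w + Q_r) = Q_w·C_e + Q_r·C_b.
Rearranging, Q_w = Q_r·(C_std − C_b)/(C_e − C_std) = 3.8·(60 − 2.15) / (350 − 60) = 0.758 m³/s.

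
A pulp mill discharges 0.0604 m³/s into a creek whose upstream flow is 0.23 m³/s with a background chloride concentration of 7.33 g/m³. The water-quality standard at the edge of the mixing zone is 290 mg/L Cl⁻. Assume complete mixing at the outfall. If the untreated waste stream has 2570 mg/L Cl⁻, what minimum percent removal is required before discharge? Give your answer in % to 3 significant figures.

Mass balance: 290·0.2904 = 0.0604·Cₑ + 0.23·7.33.
Cₑ = (84.22 − 1.686) / 0.0604 = 1366 mg/L.
Required removal = 1 − 1366/2570 = 46.83 %.

46.8 %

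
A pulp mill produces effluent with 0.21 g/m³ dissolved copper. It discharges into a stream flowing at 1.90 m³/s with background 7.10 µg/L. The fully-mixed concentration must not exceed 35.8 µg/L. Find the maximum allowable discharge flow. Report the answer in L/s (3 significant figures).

313 L/s

7.10 µg/L = 0.0071 mg/L.
35.8 µg/L = 0.0358 mg/L.
Mass balance at complete mixing: C_std·(Q_w + Q_r) = Q_w·C_e + Q_r·C_b.
Rearranging, Q_w = Q_r·(C_std − C_b)/(C_e − C_std) = 1.90·(0.0358 − 0.0071) / (0.21 − 0.0358) = 0.313 m³/s.
= 313 L/s.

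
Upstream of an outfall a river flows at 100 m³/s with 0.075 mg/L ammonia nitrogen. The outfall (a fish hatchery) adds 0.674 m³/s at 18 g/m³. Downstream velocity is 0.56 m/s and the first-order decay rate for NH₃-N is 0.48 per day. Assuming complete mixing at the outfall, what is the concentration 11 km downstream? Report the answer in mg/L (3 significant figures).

After complete mixing, C₀ = (0.674·18 + 100·0.075) / 100.7 = 0.195 mg/L.
Travel time t = 1.1e+04 m / 0.56 m/s = 1.964e+04 s = 0.2273 d.
C = 0.195·exp(−0.48·0.2273) = 0.195·0.8966 = 0.1748 mg/L.

0.175 mg/L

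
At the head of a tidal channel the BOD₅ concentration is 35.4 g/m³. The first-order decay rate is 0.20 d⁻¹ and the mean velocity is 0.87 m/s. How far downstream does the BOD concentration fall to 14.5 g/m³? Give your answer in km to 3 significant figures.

From C = C₀·e^(−kt), t = ln(C₀/C)/k = ln(35.4/14.5)/0.20 = 0.8926/0.20 = 4.463 d.
Distance = v·t = 0.87 m/s × 3.856e+05 s = 3.355e+05 m = 335.5 km.

335 km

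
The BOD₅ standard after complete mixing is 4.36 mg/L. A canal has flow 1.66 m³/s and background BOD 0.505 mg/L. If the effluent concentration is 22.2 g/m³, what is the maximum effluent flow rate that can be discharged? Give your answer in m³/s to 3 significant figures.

0.359 m³/s

Mass balance at complete mixing: C_std·(Q_w + Q_r) = Q_w·C_e + Q_r·C_b.
Rearranging, Q_w = Q_r·(C_std − C_b)/(C_e − C_std) = 1.66·(4.36 − 0.505) / (22.2 − 4.36) = 0.3587 m³/s.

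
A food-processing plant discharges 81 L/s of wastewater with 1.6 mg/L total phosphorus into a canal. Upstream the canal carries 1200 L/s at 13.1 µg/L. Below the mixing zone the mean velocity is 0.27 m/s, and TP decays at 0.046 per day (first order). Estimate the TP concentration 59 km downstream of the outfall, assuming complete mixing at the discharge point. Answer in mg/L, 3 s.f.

0.101 mg/L

81 L/s = 0.081 m³/s.
1200 L/s = 1.2 m³/s.
13.1 µg/L = 0.0131 mg/L.
After complete mixing, C₀ = (0.081·1.6 + 1.2·0.0131) / 1.281 = 0.1134 mg/L.
Travel time t = 5.9e+04 m / 0.27 m/s = 2.185e+05 s = 2.529 d.
C = 0.1134·exp(−0.046·2.529) = 0.1134·0.8902 = 0.101 mg/L.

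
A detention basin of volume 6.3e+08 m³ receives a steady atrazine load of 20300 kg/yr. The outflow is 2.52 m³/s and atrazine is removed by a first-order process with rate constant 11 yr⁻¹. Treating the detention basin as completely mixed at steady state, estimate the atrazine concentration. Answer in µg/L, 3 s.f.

2.90 µg/L

Outflow Q = 2.52 m³/s × 3.156e+07 s/yr = 7.953e+07 m³/yr.
Steady-state CSTR mass balance: W = Q·C + k·V·C, so C = W/(Q + kV).
Q + kV = 7.953e+07 + 11·6.3e+08 = 7.01e+09 m³/yr.
C = 20300/7.01e+09 = 2.896e-06 kg/m³ = 0.002896 mg/L = 2.896 µg/L.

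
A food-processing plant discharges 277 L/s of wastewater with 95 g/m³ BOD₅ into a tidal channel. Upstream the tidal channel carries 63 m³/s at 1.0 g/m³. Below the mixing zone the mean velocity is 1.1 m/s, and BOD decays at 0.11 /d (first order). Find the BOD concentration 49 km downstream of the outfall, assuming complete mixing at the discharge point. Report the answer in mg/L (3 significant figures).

1.33 mg/L

277 L/s = 0.277 m³/s.
After complete mixing, C₀ = (0.277·95 + 63·1) / 63.28 = 1.411 mg/L.
Travel time t = 4.9e+04 m / 1.1 m/s = 4.455e+04 s = 0.5156 d.
C = 1.411·exp(−0.11·0.5156) = 1.411·0.9449 = 1.334 mg/L.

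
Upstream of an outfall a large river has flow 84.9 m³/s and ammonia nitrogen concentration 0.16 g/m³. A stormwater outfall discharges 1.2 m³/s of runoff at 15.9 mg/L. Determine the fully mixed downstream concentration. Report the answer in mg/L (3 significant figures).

Flow-weighted mixing gives C = (1.2·15.9 + 84.9·0.16) / (1.2 + 84.9) = 32.66/86.1 = 0.3794 mg/L.

0.379 mg/L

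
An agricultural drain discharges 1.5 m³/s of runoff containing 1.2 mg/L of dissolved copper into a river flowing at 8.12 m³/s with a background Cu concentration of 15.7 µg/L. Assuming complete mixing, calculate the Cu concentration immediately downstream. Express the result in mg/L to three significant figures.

0.200 mg/L

15.7 µg/L = 0.0157 mg/L.
By mass balance at complete mixing, C = (1.5·1.2 + 8.12·0.0157) / (1.5 + 8.12) = 1.927/9.62 = 0.2004 mg/L.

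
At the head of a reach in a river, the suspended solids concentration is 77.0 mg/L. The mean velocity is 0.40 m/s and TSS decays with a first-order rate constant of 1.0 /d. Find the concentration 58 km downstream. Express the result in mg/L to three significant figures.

14.4 mg/L

Travel time t = 58 km / 0.40 m/s = 5.8e+04/0.40 = 1.45e+05 s = 1.678 d.
First-order decay: C = 77.0·exp(−1.0·1.678) = 77.0·0.1867 = 14.38 mg/L.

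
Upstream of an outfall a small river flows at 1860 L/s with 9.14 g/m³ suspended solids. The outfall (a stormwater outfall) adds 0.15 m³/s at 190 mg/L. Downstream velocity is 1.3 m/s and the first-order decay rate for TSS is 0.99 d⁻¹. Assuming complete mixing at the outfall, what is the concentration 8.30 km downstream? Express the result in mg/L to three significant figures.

1860 L/s = 1.86 m³/s.
After complete mixing, C₀ = (0.15·190 + 1.86·9.14) / 2.01 = 22.64 mg/L.
Travel time t = 8300 m / 1.3 m/s = 6385 s = 0.0739 d.
C = 22.64·exp(−0.99·0.0739) = 22.64·0.9295 = 21.04 mg/L.

21.0 mg/L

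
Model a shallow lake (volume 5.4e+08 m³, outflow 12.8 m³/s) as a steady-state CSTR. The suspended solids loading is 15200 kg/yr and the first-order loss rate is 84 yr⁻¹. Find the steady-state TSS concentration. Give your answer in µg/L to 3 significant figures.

0.332 µg/L

Outflow Q = 12.8 m³/s × 3.156e+07 s/yr = 4.039e+08 m³/yr.
Steady-state CSTR mass balance: W = Q·C + k·V·C, so C = W/(Q + kV).
Q + kV = 4.039e+08 + 84·5.4e+08 = 4.576e+10 m³/yr.
C = 15200/4.576e+10 = 3.321e-07 kg/m³ = 0.0003321 mg/L = 0.3321 µg/L.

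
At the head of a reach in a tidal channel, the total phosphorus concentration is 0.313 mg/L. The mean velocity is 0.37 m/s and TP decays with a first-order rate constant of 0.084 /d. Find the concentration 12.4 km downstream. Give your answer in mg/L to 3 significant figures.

Travel time t = 12.4 km / 0.37 m/s = 1.24e+04/0.37 = 3.351e+04 s = 0.3879 d.
First-order decay: C = 0.313·exp(−0.084·0.3879) = 0.313·0.9679 = 0.303 mg/L.

0.303 mg/L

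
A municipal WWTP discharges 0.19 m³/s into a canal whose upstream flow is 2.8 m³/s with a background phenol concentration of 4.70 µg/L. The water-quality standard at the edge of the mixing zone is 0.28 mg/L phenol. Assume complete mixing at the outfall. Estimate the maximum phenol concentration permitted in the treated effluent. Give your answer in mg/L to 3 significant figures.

4.34 mg/L

4.70 µg/L = 0.0047 mg/L.
Mass balance: 0.28·2.99 = 0.19·Cₑ + 2.8·0.0047.
Cₑ = (0.8372 − 0.01316) / 0.19 = 4.337 mg/L.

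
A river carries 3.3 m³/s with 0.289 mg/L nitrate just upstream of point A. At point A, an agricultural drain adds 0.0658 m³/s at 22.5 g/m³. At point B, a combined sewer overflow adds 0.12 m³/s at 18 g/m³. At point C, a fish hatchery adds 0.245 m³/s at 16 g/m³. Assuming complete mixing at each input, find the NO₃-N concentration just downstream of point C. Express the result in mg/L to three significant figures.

After input A: C = (3.3·0.289 + 0.0658·22.5) / 3.366 = 0.7232 mg/L.
After input B: C = (3.366·0.7232 + 0.12·18) / 3.486 = 1.318 mg/L.
After input C: C = (3.486·1.318 + 0.245·16) / 3.731 = 2.282 mg/L.

2.28 mg/L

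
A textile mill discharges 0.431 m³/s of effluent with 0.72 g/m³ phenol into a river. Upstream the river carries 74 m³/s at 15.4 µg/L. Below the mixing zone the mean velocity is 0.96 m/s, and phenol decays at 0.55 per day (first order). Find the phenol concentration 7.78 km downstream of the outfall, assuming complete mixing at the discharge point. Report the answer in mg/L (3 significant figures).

15.4 µg/L = 0.0154 mg/L.
After complete mixing, C₀ = (0.431·0.72 + 74·0.0154) / 74.43 = 0.01948 mg/L.
Travel time t = 7780 m / 0.96 m/s = 8104 s = 0.0938 d.
C = 0.01948·exp(−0.55·0.0938) = 0.01948·0.9497 = 0.0185 mg/L.

0.0185 mg/L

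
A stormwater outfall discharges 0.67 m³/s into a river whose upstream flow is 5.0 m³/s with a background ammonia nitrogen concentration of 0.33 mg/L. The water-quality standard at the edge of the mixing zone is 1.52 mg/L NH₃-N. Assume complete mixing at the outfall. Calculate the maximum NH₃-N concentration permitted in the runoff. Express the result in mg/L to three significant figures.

Mass balance: 1.52·5.67 = 0.67·Cₑ + 5·0.33.
Cₑ = (8.618 − 1.65) / 0.67 = 10.4 mg/L.

10.4 mg/L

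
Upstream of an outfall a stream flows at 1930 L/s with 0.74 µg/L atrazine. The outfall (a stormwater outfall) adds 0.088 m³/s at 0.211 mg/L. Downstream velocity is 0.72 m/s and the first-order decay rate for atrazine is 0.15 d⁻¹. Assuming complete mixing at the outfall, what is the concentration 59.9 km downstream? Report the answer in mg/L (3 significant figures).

0.00858 mg/L

1930 L/s = 1.93 m³/s.
0.74 µg/L = 0.00074 mg/L.
After complete mixing, C₀ = (0.088·0.211 + 1.93·0.00074) / 2.018 = 0.009909 mg/L.
Travel time t = 5.99e+04 m / 0.72 m/s = 8.319e+04 s = 0.9629 d.
C = 0.009909·exp(−0.15·0.9629) = 0.009909·0.8655 = 0.008576 mg/L.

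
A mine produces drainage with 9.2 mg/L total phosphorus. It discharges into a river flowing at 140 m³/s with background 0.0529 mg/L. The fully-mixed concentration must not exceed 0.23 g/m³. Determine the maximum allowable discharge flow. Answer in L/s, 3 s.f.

Mass balance at complete mixing: C_std·(Q_w + Q_r) = Q_w·C_e + Q_r·C_b.
Rearranging, Q_w = Q_r·(C_std − C_b)/(C_e − C_std) = 140·(0.23 − 0.0529) / (9.2 − 0.23) = 2.764 m³/s.
= 2764 L/s.

2760 L/s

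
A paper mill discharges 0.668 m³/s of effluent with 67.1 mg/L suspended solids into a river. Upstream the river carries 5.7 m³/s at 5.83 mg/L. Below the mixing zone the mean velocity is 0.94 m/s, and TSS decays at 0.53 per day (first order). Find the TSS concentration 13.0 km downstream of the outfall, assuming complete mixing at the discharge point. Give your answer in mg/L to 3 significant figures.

11.3 mg/L

After complete mixing, C₀ = (0.668·67.1 + 5.7·5.83) / 6.368 = 12.26 mg/L.
Travel time t = 1.3e+04 m / 0.94 m/s = 1.383e+04 s = 0.1601 d.
C = 12.26·exp(−0.53·0.1601) = 12.26·0.9187 = 11.26 mg/L.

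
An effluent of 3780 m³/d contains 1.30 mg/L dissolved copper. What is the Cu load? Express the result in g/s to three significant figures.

0.0569 g/s

3780 m³/d = 0.04375 m³/s.
Mass flux = Q·C = 0.04375 m³/s × 1.3 g/m³ = 0.05687 g/s.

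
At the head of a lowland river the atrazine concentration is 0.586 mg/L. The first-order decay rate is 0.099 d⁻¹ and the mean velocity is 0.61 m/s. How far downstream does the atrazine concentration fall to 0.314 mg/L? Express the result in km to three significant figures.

332 km

From C = C₀·e^(−kt), t = ln(C₀/C)/k = ln(0.586/0.314)/0.099 = 0.6239/0.099 = 6.302 d.
Distance = v·t = 0.61 m/s × 5.445e+05 s = 3.322e+05 m = 332.2 km.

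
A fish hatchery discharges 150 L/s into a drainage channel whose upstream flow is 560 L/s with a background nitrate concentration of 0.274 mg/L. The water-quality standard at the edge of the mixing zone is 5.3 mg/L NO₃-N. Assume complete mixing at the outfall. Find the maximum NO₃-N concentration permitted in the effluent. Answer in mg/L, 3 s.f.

150 L/s = 0.15 m³/s.
560 L/s = 0.56 m³/s.
Mass balance: 5.3·0.71 = 0.15·Cₑ + 0.56·0.274.
Cₑ = (3.763 − 0.1534) / 0.15 = 24.06 mg/L.

24.1 mg/L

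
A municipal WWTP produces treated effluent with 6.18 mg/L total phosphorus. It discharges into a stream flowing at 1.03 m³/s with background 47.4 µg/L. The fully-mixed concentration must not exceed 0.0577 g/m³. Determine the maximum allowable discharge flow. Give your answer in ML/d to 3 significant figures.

47.4 µg/L = 0.0474 mg/L.
Mass balance at complete mixing: C_std·(Q_w + Q_r) = Q_w·C_e + Q_r·C_b.
Rearranging, Q_w = Q_r·(C_std − C_b)/(C_e − C_std) = 1.03·(0.0577 − 0.0474) / (6.18 − 0.0577) = 0.001733 m³/s.
= 0.1497 ML/d.

0.150 ML/d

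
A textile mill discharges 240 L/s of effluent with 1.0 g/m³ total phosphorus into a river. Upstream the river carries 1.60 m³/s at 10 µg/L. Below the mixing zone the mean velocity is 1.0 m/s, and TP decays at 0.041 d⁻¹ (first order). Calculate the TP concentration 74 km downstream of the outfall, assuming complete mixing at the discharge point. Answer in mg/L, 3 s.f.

0.134 mg/L

240 L/s = 0.24 m³/s.
10 µg/L = 0.01 mg/L.
After complete mixing, C₀ = (0.24·1 + 1.6·0.01) / 1.84 = 0.1391 mg/L.
Travel time t = 7.4e+04 m / 1.0 m/s = 7.4e+04 s = 0.8565 d.
C = 0.1391·exp(−0.041·0.8565) = 0.1391·0.9655 = 0.1343 mg/L.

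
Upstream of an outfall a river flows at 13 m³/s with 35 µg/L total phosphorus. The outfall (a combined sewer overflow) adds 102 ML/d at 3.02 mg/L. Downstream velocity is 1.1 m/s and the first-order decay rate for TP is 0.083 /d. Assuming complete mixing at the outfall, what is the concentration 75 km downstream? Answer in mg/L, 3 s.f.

0.266 mg/L

102 ML/d = 1.181 m³/s.
35 µg/L = 0.035 mg/L.
After complete mixing, C₀ = (1.181·3.02 + 13·0.035) / 14.18 = 0.2835 mg/L.
Travel time t = 7.5e+04 m / 1.1 m/s = 6.818e+04 s = 0.7891 d.
C = 0.2835·exp(−0.083·0.7891) = 0.2835·0.9366 = 0.2655 mg/L.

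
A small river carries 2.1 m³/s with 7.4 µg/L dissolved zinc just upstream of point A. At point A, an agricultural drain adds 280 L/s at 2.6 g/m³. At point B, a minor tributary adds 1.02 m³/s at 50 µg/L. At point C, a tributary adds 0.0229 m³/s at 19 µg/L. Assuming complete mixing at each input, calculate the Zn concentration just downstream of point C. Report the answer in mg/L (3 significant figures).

0.232 mg/L

7.4 µg/L = 0.0074 mg/L.
280 L/s = 0.28 m³/s.
After input A: C = (2.1·0.0074 + 0.28·2.6) / 2.38 = 0.3124 mg/L.
50 µg/L = 0.05 mg/L.
After input B: C = (2.38·0.3124 + 1.02·0.05) / 3.4 = 0.2337 mg/L.
19 µg/L = 0.019 mg/L.
After input C: C = (3.4·0.2337 + 0.0229·0.019) / 3.423 = 0.2323 mg/L.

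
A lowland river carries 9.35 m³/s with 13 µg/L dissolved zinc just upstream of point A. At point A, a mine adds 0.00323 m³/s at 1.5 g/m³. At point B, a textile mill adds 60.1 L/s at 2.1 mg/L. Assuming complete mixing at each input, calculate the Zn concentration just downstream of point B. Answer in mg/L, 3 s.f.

0.0268 mg/L

13 µg/L = 0.013 mg/L.
After input A: C = (9.35·0.013 + 0.00323·1.5) / 9.353 = 0.01351 mg/L.
60.1 L/s = 0.0601 m³/s.
After input B: C = (9.353·0.01351 + 0.0601·2.1) / 9.413 = 0.02683 mg/L.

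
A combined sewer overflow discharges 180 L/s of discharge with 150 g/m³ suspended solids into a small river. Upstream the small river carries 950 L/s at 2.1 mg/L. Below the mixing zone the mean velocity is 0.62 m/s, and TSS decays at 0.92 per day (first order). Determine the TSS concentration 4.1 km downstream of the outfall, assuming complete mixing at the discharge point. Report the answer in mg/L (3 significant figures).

180 L/s = 0.18 m³/s.
950 L/s = 0.95 m³/s.
After complete mixing, C₀ = (0.18·150 + 0.95·2.1) / 1.13 = 25.66 mg/L.
Travel time t = 4100 m / 0.62 m/s = 6613 s = 0.07654 d.
C = 25.66·exp(−0.92·0.07654) = 25.66·0.932 = 23.91 mg/L.

23.9 mg/L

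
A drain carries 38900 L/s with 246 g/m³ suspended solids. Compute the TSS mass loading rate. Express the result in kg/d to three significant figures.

38900 L/s = 38.9 m³/s.
Mass flux = Q·C = 38.9 m³/s × 246 g/m³ = 9569 g/s.
= 9569 g/s × 86.4 = 8.268e+05 kg/d.

827000 kg/d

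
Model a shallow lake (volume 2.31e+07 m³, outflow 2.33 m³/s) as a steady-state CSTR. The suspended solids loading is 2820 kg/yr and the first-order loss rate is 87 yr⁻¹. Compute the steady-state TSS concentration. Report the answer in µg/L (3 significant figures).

1.35 µg/L

Outflow Q = 2.33 m³/s × 3.156e+07 s/yr = 7.353e+07 m³/yr.
Steady-state CSTR mass balance: W = Q·C + k·V·C, so C = W/(Q + kV).
Q + kV = 7.353e+07 + 87·2.31e+07 = 2.083e+09 m³/yr.
C = 2820/2.083e+09 = 1.354e-06 kg/m³ = 0.001354 mg/L = 1.354 µg/L.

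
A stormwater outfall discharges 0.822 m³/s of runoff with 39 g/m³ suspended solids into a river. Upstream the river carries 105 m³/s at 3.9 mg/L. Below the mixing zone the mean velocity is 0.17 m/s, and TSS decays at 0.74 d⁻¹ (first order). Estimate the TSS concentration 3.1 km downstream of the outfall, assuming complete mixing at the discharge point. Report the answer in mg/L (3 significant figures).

After complete mixing, C₀ = (0.822·39 + 105·3.9) / 105.8 = 4.173 mg/L.
Travel time t = 3100 m / 0.17 m/s = 1.824e+04 s = 0.2111 d.
C = 4.173·exp(−0.74·0.2111) = 4.173·0.8554 = 3.569 mg/L.

3.57 mg/L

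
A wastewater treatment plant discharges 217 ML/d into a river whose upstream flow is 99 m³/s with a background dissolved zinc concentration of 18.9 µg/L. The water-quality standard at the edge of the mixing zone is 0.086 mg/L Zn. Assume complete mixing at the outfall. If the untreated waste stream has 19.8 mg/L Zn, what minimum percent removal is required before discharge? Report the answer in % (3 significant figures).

86.2 %

217 ML/d = 2.512 m³/s.
18.9 µg/L = 0.0189 mg/L.
Mass balance: 0.086·101.5 = 2.512·Cₑ + 99·0.0189.
Cₑ = (8.73 − 1.871) / 2.512 = 2.731 mg/L.
Required removal = 1 − 2.731/19.8 = 86.21 %.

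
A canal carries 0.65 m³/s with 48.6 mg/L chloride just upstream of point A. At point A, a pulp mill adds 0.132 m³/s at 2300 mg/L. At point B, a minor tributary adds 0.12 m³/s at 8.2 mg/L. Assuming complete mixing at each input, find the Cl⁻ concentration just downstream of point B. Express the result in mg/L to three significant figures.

After input A: C = (0.65·48.6 + 0.132·2300) / 0.782 = 428.6 mg/L.
After input B: C = (0.782·428.6 + 0.12·8.2) / 0.902 = 372.7 mg/L.

373 mg/L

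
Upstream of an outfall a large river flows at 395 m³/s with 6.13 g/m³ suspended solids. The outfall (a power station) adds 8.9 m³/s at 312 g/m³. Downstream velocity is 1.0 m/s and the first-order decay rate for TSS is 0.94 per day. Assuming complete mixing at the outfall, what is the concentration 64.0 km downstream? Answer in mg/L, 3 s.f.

After complete mixing, C₀ = (8.9·312 + 395·6.13) / 403.9 = 12.87 mg/L.
Travel time t = 6.4e+04 m / 1.0 m/s = 6.4e+04 s = 0.7407 d.
C = 12.87·exp(−0.94·0.7407) = 12.87·0.4984 = 6.415 mg/L.

6.41 mg/L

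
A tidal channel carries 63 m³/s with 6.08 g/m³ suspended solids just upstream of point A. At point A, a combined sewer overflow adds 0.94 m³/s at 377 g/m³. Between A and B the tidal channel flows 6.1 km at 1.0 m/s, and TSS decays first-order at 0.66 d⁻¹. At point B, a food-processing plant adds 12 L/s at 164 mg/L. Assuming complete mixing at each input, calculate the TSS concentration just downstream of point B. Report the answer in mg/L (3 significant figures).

After input A: C = (63·6.08 + 0.94·377) / 63.94 = 11.53 mg/L.
Over the 6.1 km reach to input B (t = 6100 s = 0.0706 d), decay gives C = 11.53·exp(−0.66·0.0706) = 11.01 mg/L.
12 L/s = 0.012 m³/s.
After input B: C = (63.94·11.01 + 0.012·164) / 63.95 = 11.04 mg/L.

11.0 mg/L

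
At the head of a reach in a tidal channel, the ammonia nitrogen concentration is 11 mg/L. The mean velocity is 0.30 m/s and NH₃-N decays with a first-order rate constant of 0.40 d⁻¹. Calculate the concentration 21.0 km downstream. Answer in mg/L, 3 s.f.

Travel time t = 21.0 km / 0.30 m/s = 2.1e+04/0.30 = 7e+04 s = 0.8102 d.
First-order decay: C = 11·exp(−0.40·0.8102) = 11·0.7232 = 7.955 mg/L.

7.96 mg/L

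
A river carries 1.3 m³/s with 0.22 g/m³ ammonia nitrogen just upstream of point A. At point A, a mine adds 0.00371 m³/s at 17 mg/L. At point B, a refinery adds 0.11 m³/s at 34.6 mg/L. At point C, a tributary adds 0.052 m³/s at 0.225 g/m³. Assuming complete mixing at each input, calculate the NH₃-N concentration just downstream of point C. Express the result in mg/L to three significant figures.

After input A: C = (1.3·0.22 + 0.00371·17) / 1.304 = 0.2678 mg/L.
After input B: C = (1.304·0.2678 + 0.11·34.6) / 1.414 = 2.939 mg/L.
After input C: C = (1.414·2.939 + 0.052·0.225) / 1.466 = 2.843 mg/L.

2.84 mg/L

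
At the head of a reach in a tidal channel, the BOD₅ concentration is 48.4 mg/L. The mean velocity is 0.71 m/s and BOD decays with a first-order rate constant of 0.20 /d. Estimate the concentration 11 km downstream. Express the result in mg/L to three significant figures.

46.7 mg/L

Travel time t = 11 km / 0.71 m/s = 1.1e+04/0.71 = 1.549e+04 s = 0.1793 d.
First-order decay: C = 48.4·exp(−0.20·0.1793) = 48.4·0.9648 = 46.69 mg/L.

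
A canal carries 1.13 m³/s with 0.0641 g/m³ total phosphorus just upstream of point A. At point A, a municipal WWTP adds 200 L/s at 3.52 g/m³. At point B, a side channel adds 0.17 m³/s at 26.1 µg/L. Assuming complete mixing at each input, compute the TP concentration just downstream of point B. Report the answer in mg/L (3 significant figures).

0.521 mg/L

200 L/s = 0.2 m³/s.
After input A: C = (1.13·0.0641 + 0.2·3.52) / 1.33 = 0.5838 mg/L.
26.1 µg/L = 0.0261 mg/L.
After input B: C = (1.33·0.5838 + 0.17·0.0261) / 1.5 = 0.5206 mg/L.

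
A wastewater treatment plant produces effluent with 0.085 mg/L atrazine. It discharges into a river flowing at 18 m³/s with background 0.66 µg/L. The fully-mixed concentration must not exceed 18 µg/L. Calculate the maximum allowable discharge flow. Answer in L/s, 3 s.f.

4660 L/s

0.66 µg/L = 0.00066 mg/L.
18 µg/L = 0.018 mg/L.
Mass balance at complete mixing: C_std·(Q_w + Q_r) = Q_w·C_e + Q_r·C_b.
Rearranging, Q_w = Q_r·(C_std − C_b)/(C_e − C_std) = 18·(0.018 − 0.00066) / (0.085 − 0.018) = 4.659 m³/s.
= 4659 L/s.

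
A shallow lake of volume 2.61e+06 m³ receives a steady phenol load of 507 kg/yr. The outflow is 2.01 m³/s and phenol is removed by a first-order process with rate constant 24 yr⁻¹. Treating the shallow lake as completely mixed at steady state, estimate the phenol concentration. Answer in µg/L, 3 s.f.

4.02 µg/L

Outflow Q = 2.01 m³/s × 3.156e+07 s/yr = 6.343e+07 m³/yr.
Steady-state CSTR mass balance: W = Q·C + k·V·C, so C = W/(Q + kV).
Q + kV = 6.343e+07 + 24·2.61e+06 = 1.261e+08 m³/yr.
C = 507/1.261e+08 = 4.022e-06 kg/m³ = 0.004022 mg/L = 4.022 µg/L.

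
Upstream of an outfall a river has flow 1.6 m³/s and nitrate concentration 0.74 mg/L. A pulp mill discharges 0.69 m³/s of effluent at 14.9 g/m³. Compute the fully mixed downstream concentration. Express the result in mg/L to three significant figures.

5.01 mg/L

By mass balance at complete mixing, C = (0.69·14.9 + 1.6·0.74) / (0.69 + 1.6) = 11.46/2.29 = 5.007 mg/L.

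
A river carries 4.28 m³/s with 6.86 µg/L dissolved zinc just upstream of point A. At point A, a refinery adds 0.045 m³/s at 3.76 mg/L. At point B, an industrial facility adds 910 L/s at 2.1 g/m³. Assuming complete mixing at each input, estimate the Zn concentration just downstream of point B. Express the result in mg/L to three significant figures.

6.86 µg/L = 0.00686 mg/L.
After input A: C = (4.28·0.00686 + 0.045·3.76) / 4.325 = 0.04591 mg/L.
910 L/s = 0.91 m³/s.
After input B: C = (4.325·0.04591 + 0.91·2.1) / 5.235 = 0.403 mg/L.

0.403 mg/L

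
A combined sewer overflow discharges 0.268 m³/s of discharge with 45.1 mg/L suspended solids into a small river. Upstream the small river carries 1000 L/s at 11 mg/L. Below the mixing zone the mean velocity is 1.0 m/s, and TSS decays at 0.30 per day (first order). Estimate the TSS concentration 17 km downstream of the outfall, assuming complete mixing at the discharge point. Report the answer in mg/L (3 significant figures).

17.2 mg/L

1000 L/s = 1 m³/s.
After complete mixing, C₀ = (0.268·45.1 + 1·11) / 1.268 = 18.21 mg/L.
Travel time t = 1.7e+04 m / 1.0 m/s = 1.7e+04 s = 0.1968 d.
C = 18.21·exp(−0.30·0.1968) = 18.21·0.9427 = 17.16 mg/L.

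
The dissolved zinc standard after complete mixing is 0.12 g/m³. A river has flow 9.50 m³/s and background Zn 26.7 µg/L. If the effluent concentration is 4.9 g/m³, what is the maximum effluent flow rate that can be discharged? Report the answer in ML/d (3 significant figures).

16.0 ML/d

26.7 µg/L = 0.0267 mg/L.
Mass balance at complete mixing: C_std·(Q_w + Q_r) = Q_w·C_e + Q_r·C_b.
Rearranging, Q_w = Q_r·(C_std − C_b)/(C_e − C_std) = 9.50·(0.12 − 0.0267) / (4.9 − 0.12) = 0.1854 m³/s.
= 16.02 ML/d.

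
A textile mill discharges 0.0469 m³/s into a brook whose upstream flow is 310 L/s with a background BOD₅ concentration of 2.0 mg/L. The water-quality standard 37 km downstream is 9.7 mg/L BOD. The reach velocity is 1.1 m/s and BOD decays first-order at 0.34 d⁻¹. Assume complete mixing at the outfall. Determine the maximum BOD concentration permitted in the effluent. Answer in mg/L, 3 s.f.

71.0 mg/L

310 L/s = 0.31 m³/s.
Travel time to the compliance point: t = 3.7e+04/1.1 = 3.364e+04 s = 0.3893 d; decay factor exp(−0.34·0.3893) = 0.876.
So the concentration just after mixing may be at most 9.7/0.876 = 11.07 mg/L.
Mass balance: 11.07·0.3569 = 0.0469·Cₑ + 0.31·2.
Cₑ = (3.952 − 0.62) / 0.0469 = 71.04 mg/L.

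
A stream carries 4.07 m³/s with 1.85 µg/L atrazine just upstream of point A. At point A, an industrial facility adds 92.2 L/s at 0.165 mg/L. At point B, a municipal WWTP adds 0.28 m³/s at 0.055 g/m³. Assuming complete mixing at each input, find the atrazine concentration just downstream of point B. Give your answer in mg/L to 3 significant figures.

0.00859 mg/L

1.85 µg/L = 0.00185 mg/L.
92.2 L/s = 0.0922 m³/s.
After input A: C = (4.07·0.00185 + 0.0922·0.165) / 4.162 = 0.005464 mg/L.
After input B: C = (4.162·0.005464 + 0.28·0.055) / 4.442 = 0.008586 mg/L.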